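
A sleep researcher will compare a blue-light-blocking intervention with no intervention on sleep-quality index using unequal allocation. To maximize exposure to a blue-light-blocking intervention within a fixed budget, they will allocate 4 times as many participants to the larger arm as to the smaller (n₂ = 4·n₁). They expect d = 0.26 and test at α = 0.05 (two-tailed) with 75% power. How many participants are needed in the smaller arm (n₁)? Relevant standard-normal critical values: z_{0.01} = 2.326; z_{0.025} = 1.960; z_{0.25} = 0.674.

n₁ = 129

With allocation ratio k = n₂/n₁ = 4, Var(x̄₁−x̄₂) = σ²(1/n₁ + 1/(k·n₁)) = σ²·(k+1)/(k·n₁).
So n₁ = (1 + 1/k)·((z_{α/2} + z_β)/d)² = 1.250 × (2.634/0.26)².
n₁ = 1.250 × 102.63 = 128.3.
Round up: n₁ = 129, giving n₂ = 4 × 129 = 516.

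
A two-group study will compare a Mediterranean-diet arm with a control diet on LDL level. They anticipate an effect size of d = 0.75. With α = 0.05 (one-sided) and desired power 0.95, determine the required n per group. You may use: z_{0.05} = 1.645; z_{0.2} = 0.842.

For two independent groups with equal n: n = 2·((z_{α} + z_β) / d)².
z_{α} + z_β = 1.645 + 1.645 = 3.290.
n = 2 × (3.290 / 0.75)² = 2 × 4.387² = 2 × 19.24 = 38.5.
Round up to the next whole participant.

n = 39 per group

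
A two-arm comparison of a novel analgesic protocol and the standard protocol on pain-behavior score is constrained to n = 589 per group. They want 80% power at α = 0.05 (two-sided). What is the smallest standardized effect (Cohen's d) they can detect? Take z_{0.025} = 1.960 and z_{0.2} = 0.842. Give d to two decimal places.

For two independent groups of n = 589 each: d_min = (z_{α/2} + z_β)·√(2/n).
z-sum = 1.960 + 0.842 = 2.802.
d_min = 2.802 × √(2/589) = 2.802 × 0.0583 = 0.163.

d_min ≈ 0.16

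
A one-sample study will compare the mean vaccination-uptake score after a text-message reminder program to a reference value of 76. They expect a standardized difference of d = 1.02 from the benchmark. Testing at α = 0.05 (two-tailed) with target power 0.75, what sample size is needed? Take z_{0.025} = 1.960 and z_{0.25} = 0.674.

For a one-sample test: n = ((z_{α/2} + z_β) / d)².
z_{α/2} + z_β = 1.960 + 0.674 = 2.634.
n = (2.634 / 1.02)² = 2.582² = 6.67.
Round up.

n = 7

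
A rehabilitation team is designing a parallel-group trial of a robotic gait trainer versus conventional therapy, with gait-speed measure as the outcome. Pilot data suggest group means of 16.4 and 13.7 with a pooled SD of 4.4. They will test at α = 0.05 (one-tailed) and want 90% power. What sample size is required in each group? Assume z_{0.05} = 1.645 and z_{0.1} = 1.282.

n = 46 per group

Cohen's d = |M₁ − M₂| / SD_pooled = |16.4 − 13.7| / 4.4 = 2.7 / 4.4 = 0.614.
For two independent groups with equal n: n = 2·((z_{α} + z_β) / d)².
z_{α} + z_β = 1.645 + 1.282 = 2.927.
n = 2 × (2.927 / 0.614)² = 2 × 4.767² = 2 × 22.73 = 45.5.
Round up to the next whole participant.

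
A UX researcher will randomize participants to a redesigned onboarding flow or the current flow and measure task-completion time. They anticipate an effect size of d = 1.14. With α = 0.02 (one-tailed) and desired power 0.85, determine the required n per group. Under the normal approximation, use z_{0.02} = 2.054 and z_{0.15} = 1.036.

n = 15 per group

For two independent groups with equal n: n = 2·((z_{α} + z_β) / d)².
z_{α} + z_β = 2.054 + 1.036 = 3.090.
n = 2 × (3.090 / 1.14)² = 2 × 2.711² = 2 × 7.35 = 14.7.
Round up to the next whole participant.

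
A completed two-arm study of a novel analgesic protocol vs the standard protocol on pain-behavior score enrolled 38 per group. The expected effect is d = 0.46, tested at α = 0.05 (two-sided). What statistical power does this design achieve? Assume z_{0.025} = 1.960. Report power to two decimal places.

power ≈ 0.52

For two equal groups, power = Φ(d·√(n/2) − z_{α/2}).
d·√(n/2) = 0.46 × √(38/2) = 0.46 × 4.359 = 2.005.
z_β = 2.005 − 1.960 = 0.045.
Power = Φ(0.045) = 0.518.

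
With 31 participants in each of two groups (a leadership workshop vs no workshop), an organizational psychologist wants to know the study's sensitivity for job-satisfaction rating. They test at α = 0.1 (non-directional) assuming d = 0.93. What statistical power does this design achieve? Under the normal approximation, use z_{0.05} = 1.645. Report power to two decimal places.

power ≈ 0.98

For two equal groups, power = Φ(d·√(n/2) − z_{α/2}).
d·√(n/2) = 0.93 × √(31/2) = 0.93 × 3.937 = 3.661.
z_β = 3.661 − 1.645 = 2.016.
Power = Φ(2.016) = 0.978.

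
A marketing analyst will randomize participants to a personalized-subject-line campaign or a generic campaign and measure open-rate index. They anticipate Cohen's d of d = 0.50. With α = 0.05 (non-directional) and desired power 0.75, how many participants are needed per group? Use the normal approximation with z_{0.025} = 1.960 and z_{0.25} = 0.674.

For two independent groups with equal n: n = 2·((z_{α/2} + z_β) / d)².
z_{α/2} + z_β = 1.960 + 0.674 = 2.634.
n = 2 × (2.634 / 0.50)² = 2 × 5.268² = 2 × 27.75 = 55.5.
Round up to the next whole participant.

n = 56 per group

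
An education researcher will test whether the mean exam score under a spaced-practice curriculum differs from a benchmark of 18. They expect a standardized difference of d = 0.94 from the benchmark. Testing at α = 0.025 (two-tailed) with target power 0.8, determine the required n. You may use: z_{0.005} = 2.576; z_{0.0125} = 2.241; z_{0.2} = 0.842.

n = 11

For a one-sample test: n = ((z_{α/2} + z_β) / d)².
z_{α/2} + z_β = 2.241 + 0.842 = 3.083.
n = (3.083 / 0.94)² = 3.280² = 10.76.
Round up.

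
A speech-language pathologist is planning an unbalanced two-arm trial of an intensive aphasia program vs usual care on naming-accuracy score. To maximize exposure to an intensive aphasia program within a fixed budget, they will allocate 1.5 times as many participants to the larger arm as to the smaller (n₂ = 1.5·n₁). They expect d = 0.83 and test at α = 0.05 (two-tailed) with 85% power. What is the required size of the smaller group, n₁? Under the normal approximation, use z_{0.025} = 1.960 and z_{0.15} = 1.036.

With allocation ratio k = n₂/n₁ = 1.5, Var(x̄₁−x̄₂) = σ²(1/n₁ + 1/(k·n₁)) = σ²·(k+1)/(k·n₁).
So n₁ = (1 + 1/k)·((z_{α/2} + z_β)/d)² = 1.667 × (2.996/0.83)².
n₁ = 1.667 × 13.03 = 21.7.
Round up: n₁ = 22, giving n₂ = 1.5 × 22 = 33.

n₁ = 22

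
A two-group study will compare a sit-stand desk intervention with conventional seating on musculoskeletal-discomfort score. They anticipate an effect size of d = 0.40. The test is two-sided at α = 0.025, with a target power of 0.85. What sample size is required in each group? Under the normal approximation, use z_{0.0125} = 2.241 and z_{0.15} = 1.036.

n = 135 per group

For two independent groups with equal n: n = 2·((z_{α/2} + z_β) / d)².
z_{α/2} + z_β = 2.241 + 1.036 = 3.277.
n = 2 × (3.277 / 0.40)² = 2 × 8.192² = 2 × 67.12 = 134.2.
Round up to the next whole participant.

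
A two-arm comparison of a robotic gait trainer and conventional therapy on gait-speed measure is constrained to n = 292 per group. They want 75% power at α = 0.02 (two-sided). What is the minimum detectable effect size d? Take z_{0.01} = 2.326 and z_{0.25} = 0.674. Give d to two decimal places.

d_min ≈ 0.25

For two independent groups of n = 292 each: d_min = (z_{α/2} + z_β)·√(2/n).
z-sum = 2.326 + 0.674 = 3.000.
d_min = 3.000 × √(2/292) = 3.000 × 0.0828 = 0.248.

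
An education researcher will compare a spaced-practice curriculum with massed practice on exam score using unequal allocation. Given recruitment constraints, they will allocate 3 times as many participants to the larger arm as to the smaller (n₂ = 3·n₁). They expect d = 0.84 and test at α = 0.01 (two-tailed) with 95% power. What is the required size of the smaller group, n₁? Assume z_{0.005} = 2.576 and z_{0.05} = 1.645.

n₁ = 34

With allocation ratio k = n₂/n₁ = 3, Var(x̄₁−x̄₂) = σ²(1/n₁ + 1/(k·n₁)) = σ²·(k+1)/(k·n₁).
So n₁ = (1 + 1/k)·((z_{α/2} + z_β)/d)² = 1.333 × (4.221/0.84)².
n₁ = 1.333 × 25.25 = 33.7.
Round up: n₁ = 34, giving n₂ = 3 × 34 = 102.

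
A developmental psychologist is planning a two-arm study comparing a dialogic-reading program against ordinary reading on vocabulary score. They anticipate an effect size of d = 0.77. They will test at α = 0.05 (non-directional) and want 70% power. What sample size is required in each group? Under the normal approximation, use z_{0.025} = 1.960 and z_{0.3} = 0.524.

n = 21 per group

For two independent groups with equal n: n = 2·((z_{α/2} + z_β) / d)².
z_{α/2} + z_β = 1.960 + 0.524 = 2.484.
n = 2 × (2.484 / 0.77)² = 2 × 3.226² = 2 × 10.41 = 20.8.
Round up to the next whole participant.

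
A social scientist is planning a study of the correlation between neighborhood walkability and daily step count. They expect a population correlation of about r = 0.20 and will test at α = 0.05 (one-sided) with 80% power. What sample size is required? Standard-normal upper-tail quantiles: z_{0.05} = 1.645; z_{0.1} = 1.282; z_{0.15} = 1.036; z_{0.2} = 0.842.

Fisher's z: C = ½·ln((1+r)/(1−r)) = ½·ln(1.5000) = 0.2027.
n = ((z_{α} + z_β)/C)² + 3.
(1.645 + 0.842) / 0.2027 = 2.487 / 0.2027 = 12.269.
n = 12.269² + 3 = 150.54 + 3 = 153.5.
Round up.

n = 154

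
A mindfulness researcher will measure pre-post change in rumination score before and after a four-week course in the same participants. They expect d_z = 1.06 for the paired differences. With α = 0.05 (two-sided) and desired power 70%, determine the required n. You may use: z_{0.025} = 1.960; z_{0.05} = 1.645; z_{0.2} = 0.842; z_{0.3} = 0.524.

For a paired (one-sample on differences) test: n = ((z_{α/2} + z_β) / d)².
z_{α/2} + z_β = 1.960 + 0.524 = 2.484.
n = (2.484 / 1.06)² = 2.343² = 5.49.
Round up.

n = 6 pairs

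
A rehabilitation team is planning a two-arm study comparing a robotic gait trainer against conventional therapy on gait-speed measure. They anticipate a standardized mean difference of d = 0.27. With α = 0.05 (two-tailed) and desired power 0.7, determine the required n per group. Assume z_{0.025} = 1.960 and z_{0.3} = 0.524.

n = 170 per group

For two independent groups with equal n: n = 2·((z_{α/2} + z_β) / d)².
z_{α/2} + z_β = 1.960 + 0.524 = 2.484.
n = 2 × (2.484 / 0.27)² = 2 × 9.200² = 2 × 84.64 = 169.3.
Round up to the next whole participant.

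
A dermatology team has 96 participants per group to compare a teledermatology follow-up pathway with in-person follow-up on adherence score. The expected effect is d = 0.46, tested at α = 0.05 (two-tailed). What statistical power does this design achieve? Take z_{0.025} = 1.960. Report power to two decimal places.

power ≈ 0.89

For two equal groups, power = Φ(d·√(n/2) − z_{α/2}).
d·√(n/2) = 0.46 × √(96/2) = 0.46 × 6.928 = 3.187.
z_β = 3.187 − 1.960 = 1.227.
Power = Φ(1.227) = 0.890.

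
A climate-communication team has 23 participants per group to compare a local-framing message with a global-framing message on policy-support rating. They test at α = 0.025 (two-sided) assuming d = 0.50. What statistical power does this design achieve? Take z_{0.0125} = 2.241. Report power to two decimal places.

power ≈ 0.29

For two equal groups, power = Φ(d·√(n/2) − z_{α/2}).
d·√(n/2) = 0.50 × √(23/2) = 0.50 × 3.391 = 1.696.
z_β = 1.696 − 2.241 = -0.545.
Power = Φ(-0.545) = 0.293.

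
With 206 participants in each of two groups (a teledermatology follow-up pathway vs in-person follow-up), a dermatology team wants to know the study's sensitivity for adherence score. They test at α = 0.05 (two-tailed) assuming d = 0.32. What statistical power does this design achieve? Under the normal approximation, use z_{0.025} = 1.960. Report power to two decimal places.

For two equal groups, power = Φ(d·√(n/2) − z_{α/2}).
d·√(n/2) = 0.32 × √(206/2) = 0.32 × 10.149 = 3.248.
z_β = 3.248 − 1.960 = 1.288.
Power = Φ(1.288) = 0.901.

power ≈ 0.90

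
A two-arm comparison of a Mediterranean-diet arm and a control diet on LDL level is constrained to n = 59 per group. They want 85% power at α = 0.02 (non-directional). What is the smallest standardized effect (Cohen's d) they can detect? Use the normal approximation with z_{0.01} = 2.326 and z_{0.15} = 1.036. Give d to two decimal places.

d_min ≈ 0.62

For two independent groups of n = 59 each: d_min = (z_{α/2} + z_β)·√(2/n).
z-sum = 2.326 + 1.036 = 3.362.
d_min = 3.362 × √(2/59) = 3.362 × 0.1841 = 0.619.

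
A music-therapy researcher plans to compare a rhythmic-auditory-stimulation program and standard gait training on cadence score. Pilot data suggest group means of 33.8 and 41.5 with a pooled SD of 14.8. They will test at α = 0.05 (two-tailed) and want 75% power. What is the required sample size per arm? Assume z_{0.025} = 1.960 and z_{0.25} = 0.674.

n = 52 per group

Cohen's d = |M₁ − M₂| / SD_pooled = |33.8 − 41.5| / 14.8 = 7.7 / 14.8 = 0.520.
For two independent groups with equal n: n = 2·((z_{α/2} + z_β) / d)².
z_{α/2} + z_β = 1.960 + 0.674 = 2.634.
n = 2 × (2.634 / 0.520)² = 2 × 5.065² = 2 × 25.66 = 51.3.
Round up to the next whole participant.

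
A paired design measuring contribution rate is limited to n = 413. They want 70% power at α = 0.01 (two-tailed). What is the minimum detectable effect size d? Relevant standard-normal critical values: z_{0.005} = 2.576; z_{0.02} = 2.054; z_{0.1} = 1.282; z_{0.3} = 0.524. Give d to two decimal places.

d_min ≈ 0.15

For a single sample (or paired design) of n = 413: d_min = (z_{α/2} + z_β)/√n.
z-sum = 2.576 + 0.524 = 3.100.
d_min = 3.100 / √413 = 3.100 / 20.322 = 0.153.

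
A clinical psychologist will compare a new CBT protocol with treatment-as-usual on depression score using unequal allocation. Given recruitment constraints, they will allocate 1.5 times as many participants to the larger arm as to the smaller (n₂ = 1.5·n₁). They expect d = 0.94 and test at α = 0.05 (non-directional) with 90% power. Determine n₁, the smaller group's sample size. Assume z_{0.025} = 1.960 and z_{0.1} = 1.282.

With allocation ratio k = n₂/n₁ = 1.5, Var(x̄₁−x̄₂) = σ²(1/n₁ + 1/(k·n₁)) = σ²·(k+1)/(k·n₁).
So n₁ = (1 + 1/k)·((z_{α/2} + z_β)/d)² = 1.667 × (3.242/0.94)².
n₁ = 1.667 × 11.90 = 19.8.
Round up: n₁ = 20, giving n₂ = 1.5 × 20 = 30.

n₁ = 20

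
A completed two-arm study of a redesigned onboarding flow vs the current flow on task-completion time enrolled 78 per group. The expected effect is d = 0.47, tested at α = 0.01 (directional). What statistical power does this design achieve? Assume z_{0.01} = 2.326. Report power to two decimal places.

For two equal groups, power = Φ(d·√(n/2) − z_{α}).
d·√(n/2) = 0.47 × √(78/2) = 0.47 × 6.245 = 2.935.
z_β = 2.935 − 2.326 = 0.609.
Power = Φ(0.609) = 0.729.

power ≈ 0.73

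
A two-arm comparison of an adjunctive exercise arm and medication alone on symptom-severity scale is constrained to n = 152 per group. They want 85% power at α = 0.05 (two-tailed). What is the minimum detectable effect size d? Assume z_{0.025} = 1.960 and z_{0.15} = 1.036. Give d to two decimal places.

d_min ≈ 0.34

For two independent groups of n = 152 each: d_min = (z_{α/2} + z_β)·√(2/n).
z-sum = 1.960 + 1.036 = 2.996.
d_min = 2.996 × √(2/152) = 2.996 × 0.1147 = 0.344.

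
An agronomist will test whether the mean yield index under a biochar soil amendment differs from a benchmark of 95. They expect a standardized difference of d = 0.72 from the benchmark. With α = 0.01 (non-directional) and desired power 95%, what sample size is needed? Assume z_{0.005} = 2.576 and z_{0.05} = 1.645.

n = 35

For a one-sample test: n = ((z_{α/2} + z_β) / d)².
z_{α/2} + z_β = 2.576 + 1.645 = 4.221.
n = (4.221 / 0.72)² = 5.863² = 34.37.
Round up.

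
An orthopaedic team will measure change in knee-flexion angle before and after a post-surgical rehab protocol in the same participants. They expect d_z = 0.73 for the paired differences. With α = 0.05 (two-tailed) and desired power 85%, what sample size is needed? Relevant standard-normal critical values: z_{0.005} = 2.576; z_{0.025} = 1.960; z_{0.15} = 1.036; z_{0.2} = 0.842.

For a paired (one-sample on differences) test: n = ((z_{α/2} + z_β) / d)².
z_{α/2} + z_β = 1.960 + 1.036 = 2.996.
n = (2.996 / 0.73)² = 4.104² = 16.84.
Round up.

n = 17 pairs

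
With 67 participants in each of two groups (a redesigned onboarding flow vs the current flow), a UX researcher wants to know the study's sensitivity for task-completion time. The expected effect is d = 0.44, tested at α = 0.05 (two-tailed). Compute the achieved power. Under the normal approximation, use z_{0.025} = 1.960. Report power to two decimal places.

For two equal groups, power = Φ(d·√(n/2) − z_{α/2}).
d·√(n/2) = 0.44 × √(67/2) = 0.44 × 5.788 = 2.547.
z_β = 2.547 − 1.960 = 0.587.
Power = Φ(0.587) = 0.721.

power ≈ 0.72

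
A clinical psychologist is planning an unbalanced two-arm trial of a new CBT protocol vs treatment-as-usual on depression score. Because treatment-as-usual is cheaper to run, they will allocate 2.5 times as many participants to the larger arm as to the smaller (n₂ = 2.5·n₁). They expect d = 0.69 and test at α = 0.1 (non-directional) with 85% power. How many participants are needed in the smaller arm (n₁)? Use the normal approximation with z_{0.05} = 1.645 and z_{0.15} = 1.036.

With allocation ratio k = n₂/n₁ = 2.5, Var(x̄₁−x̄₂) = σ²(1/n₁ + 1/(k·n₁)) = σ²·(k+1)/(k·n₁).
So n₁ = (1 + 1/k)·((z_{α/2} + z_β)/d)² = 1.400 × (2.681/0.69)².
n₁ = 1.400 × 15.10 = 21.1.
Round up: n₁ = 22, giving n₂ = 2.5 × 22 = 55.

n₁ = 22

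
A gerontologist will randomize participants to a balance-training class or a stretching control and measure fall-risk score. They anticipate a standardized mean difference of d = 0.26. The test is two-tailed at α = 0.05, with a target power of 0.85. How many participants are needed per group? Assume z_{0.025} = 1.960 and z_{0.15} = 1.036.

n = 266 per group

For two independent groups with equal n: n = 2·((z_{α/2} + z_β) / d)².
z_{α/2} + z_β = 1.960 + 1.036 = 2.996.
n = 2 × (2.996 / 0.26)² = 2 × 11.523² = 2 × 132.78 = 265.6.
Round up to the next whole participant.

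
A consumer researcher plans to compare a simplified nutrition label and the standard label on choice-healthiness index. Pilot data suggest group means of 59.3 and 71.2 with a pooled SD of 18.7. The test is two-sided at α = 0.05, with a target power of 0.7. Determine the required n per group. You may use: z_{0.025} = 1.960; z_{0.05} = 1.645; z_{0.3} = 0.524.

Cohen's d = |M₁ − M₂| / SD_pooled = |59.3 − 71.2| / 18.7 = 11.9 / 18.7 = 0.636.
For two independent groups with equal n: n = 2·((z_{α/2} + z_β) / d)².
z_{α/2} + z_β = 1.960 + 0.524 = 2.484.
n = 2 × (2.484 / 0.636)² = 2 × 3.906² = 2 × 15.25 = 30.5.
Round up to the next whole participant.

n = 31 per group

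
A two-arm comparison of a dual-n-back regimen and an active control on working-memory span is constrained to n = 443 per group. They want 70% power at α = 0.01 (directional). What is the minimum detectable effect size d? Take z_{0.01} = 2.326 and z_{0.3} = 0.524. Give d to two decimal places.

d_min ≈ 0.19

For two independent groups of n = 443 each: d_min = (z_{α} + z_β)·√(2/n).
z-sum = 2.326 + 0.524 = 2.850.
d_min = 2.850 × √(2/443) = 2.850 × 0.0672 = 0.191.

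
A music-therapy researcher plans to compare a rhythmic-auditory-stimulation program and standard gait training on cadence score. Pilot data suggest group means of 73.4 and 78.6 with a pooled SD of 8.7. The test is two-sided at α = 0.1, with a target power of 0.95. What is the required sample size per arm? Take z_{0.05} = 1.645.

Cohen's d = |M₁ − M₂| / SD_pooled = |73.4 − 78.6| / 8.7 = 5.2 / 8.7 = 0.598.
For two independent groups with equal n: n = 2·((z_{α/2} + z_β) / d)².
z_{α/2} + z_β = 1.645 + 1.645 = 3.290.
n = 2 × (3.290 / 0.598)² = 2 × 5.502² = 2 × 30.27 = 60.5.
Round up to the next whole participant.

n = 61 per group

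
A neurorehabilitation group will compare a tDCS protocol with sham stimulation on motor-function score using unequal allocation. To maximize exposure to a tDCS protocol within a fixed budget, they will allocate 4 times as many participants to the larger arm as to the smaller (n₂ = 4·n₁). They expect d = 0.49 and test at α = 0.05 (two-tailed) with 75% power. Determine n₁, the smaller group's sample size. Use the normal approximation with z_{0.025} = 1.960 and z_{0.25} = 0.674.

n₁ = 37

With allocation ratio k = n₂/n₁ = 4, Var(x̄₁−x̄₂) = σ²(1/n₁ + 1/(k·n₁)) = σ²·(k+1)/(k·n₁).
So n₁ = (1 + 1/k)·((z_{α/2} + z_β)/d)² = 1.250 × (2.634/0.49)².
n₁ = 1.250 × 28.90 = 36.1.
Round up: n₁ = 37, giving n₂ = 4 × 37 = 148.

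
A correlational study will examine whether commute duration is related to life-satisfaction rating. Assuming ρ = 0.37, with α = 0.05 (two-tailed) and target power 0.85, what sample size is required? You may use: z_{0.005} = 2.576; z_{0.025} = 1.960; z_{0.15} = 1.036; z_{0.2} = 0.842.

Fisher's z: C = ½·ln((1+r)/(1−r)) = ½·ln(2.1746) = 0.3884.
n = ((z_{α/2} + z_β)/C)² + 3.
(1.960 + 1.036) / 0.3884 = 2.996 / 0.3884 = 7.714.
n = 7.714² + 3 = 59.50 + 3 = 62.5.
Round up.

n = 63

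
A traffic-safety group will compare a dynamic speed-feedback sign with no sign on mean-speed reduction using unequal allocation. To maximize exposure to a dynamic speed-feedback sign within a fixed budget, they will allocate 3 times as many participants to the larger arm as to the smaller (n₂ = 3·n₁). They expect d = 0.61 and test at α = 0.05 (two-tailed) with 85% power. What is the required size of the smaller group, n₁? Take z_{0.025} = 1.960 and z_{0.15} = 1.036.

n₁ = 33

With allocation ratio k = n₂/n₁ = 3, Var(x̄₁−x̄₂) = σ²(1/n₁ + 1/(k·n₁)) = σ²·(k+1)/(k·n₁).
So n₁ = (1 + 1/k)·((z_{α/2} + z_β)/d)² = 1.333 × (2.996/0.61)².
n₁ = 1.333 × 24.12 = 32.2.
Round up: n₁ = 33, giving n₂ = 3 × 33 = 99.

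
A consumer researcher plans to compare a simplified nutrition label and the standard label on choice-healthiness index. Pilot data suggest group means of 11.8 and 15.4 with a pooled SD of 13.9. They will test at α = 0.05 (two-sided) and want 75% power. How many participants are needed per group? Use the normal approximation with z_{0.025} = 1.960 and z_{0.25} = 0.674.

Cohen's d = |M₁ − M₂| / SD_pooled = |11.8 − 15.4| / 13.9 = 3.6 / 13.9 = 0.259.
For two independent groups with equal n: n = 2·((z_{α/2} + z_β) / d)².
z_{α/2} + z_β = 1.960 + 0.674 = 2.634.
n = 2 × (2.634 / 0.259)² = 2 × 10.170² = 2 × 103.43 = 206.9.
Round up to the next whole participant.

n = 207 per group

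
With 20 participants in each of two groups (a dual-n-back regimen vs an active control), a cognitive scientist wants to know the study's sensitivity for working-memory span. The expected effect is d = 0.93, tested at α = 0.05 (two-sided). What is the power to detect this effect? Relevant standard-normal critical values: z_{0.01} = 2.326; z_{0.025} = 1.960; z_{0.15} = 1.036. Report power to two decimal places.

For two equal groups, power = Φ(d·√(n/2) − z_{α/2}).
d·√(n/2) = 0.93 × √(20/2) = 0.93 × 3.162 = 2.941.
z_β = 2.941 − 1.960 = 0.981.
Power = Φ(0.981) = 0.837.

power ≈ 0.84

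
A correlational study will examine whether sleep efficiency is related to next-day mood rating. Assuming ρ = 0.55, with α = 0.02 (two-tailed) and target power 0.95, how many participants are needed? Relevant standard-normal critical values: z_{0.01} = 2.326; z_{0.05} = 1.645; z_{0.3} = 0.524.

n = 45

Fisher's z: C = ½·ln((1+r)/(1−r)) = ½·ln(3.4444) = 0.6184.
n = ((z_{α/2} + z_β)/C)² + 3.
(2.326 + 1.645) / 0.6184 = 3.971 / 0.6184 = 6.421.
n = 6.421² + 3 = 41.23 + 3 = 44.2.
Round up.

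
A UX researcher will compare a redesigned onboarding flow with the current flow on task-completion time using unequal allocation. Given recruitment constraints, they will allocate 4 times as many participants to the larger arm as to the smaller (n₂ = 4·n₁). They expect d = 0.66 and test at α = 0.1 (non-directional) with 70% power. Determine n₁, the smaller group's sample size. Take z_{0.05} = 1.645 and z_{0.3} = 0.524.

n₁ = 14

With allocation ratio k = n₂/n₁ = 4, Var(x̄₁−x̄₂) = σ²(1/n₁ + 1/(k·n₁)) = σ²·(k+1)/(k·n₁).
So n₁ = (1 + 1/k)·((z_{α/2} + z_β)/d)² = 1.250 × (2.169/0.66)².
n₁ = 1.250 × 10.80 = 13.5.
Round up: n₁ = 14, giving n₂ = 4 × 14 = 56.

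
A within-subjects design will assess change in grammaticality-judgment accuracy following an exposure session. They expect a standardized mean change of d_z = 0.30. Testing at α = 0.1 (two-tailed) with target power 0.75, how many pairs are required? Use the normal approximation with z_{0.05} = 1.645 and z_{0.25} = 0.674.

For a paired (one-sample on differences) test: n = ((z_{α/2} + z_β) / d)².
z_{α/2} + z_β = 1.645 + 0.674 = 2.319.
n = (2.319 / 0.30)² = 7.730² = 59.75.
Round up.

n = 60 pairs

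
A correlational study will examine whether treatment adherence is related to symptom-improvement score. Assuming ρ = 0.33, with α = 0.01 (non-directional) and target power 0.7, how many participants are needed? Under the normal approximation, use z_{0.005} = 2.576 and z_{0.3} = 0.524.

Fisher's z: C = ½·ln((1+r)/(1−r)) = ½·ln(1.9851) = 0.3428.
n = ((z_{α/2} + z_β)/C)² + 3.
(2.576 + 0.524) / 0.3428 = 3.100 / 0.3428 = 9.043.
n = 9.043² + 3 = 81.78 + 3 = 84.8.
Round up.

n = 85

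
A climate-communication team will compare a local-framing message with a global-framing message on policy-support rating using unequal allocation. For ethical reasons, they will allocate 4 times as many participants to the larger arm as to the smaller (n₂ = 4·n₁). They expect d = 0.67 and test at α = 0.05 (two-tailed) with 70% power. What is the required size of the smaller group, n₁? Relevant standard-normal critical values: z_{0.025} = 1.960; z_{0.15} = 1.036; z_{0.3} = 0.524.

n₁ = 18

With allocation ratio k = n₂/n₁ = 4, Var(x̄₁−x̄₂) = σ²(1/n₁ + 1/(k·n₁)) = σ²·(k+1)/(k·n₁).
So n₁ = (1 + 1/k)·((z_{α/2} + z_β)/d)² = 1.250 × (2.484/0.67)².
n₁ = 1.250 × 13.75 = 17.2.
Round up: n₁ = 18, giving n₂ = 4 × 18 = 72.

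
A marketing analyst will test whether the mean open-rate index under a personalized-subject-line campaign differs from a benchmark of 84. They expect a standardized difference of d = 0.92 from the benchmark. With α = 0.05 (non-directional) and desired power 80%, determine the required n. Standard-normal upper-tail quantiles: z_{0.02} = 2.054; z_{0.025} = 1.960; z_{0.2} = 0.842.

n = 10

For a one-sample test: n = ((z_{α/2} + z_β) / d)².
z_{α/2} + z_β = 1.960 + 0.842 = 2.802.
n = (2.802 / 0.92)² = 3.046² = 9.28.
Round up.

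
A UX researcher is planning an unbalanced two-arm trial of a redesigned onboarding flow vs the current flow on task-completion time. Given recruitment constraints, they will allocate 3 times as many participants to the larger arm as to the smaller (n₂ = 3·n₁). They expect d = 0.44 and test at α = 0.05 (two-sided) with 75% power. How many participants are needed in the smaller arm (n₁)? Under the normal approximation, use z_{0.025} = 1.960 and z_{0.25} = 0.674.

n₁ = 48

With allocation ratio k = n₂/n₁ = 3, Var(x̄₁−x̄₂) = σ²(1/n₁ + 1/(k·n₁)) = σ²·(k+1)/(k·n₁).
So n₁ = (1 + 1/k)·((z_{α/2} + z_β)/d)² = 1.333 × (2.634/0.44)².
n₁ = 1.333 × 35.84 = 47.8.
Round up: n₁ = 48, giving n₂ = 3 × 48 = 144.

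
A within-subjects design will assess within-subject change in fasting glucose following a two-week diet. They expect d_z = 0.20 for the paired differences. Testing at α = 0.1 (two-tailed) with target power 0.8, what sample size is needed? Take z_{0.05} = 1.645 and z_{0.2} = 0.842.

For a paired (one-sample on differences) test: n = ((z_{α/2} + z_β) / d)².
z_{α/2} + z_β = 1.645 + 0.842 = 2.487.
n = (2.487 / 0.20)² = 12.435² = 154.63.
Round up.

n = 155 pairs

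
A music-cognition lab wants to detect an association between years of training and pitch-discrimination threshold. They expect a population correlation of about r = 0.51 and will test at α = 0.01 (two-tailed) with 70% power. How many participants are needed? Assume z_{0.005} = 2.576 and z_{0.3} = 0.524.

Fisher's z: C = ½·ln((1+r)/(1−r)) = ½·ln(3.0816) = 0.5627.
n = ((z_{α/2} + z_β)/C)² + 3.
(2.576 + 0.524) / 0.5627 = 3.100 / 0.5627 = 5.509.
n = 5.509² + 3 = 30.35 + 3 = 33.4.
Round up.

n = 34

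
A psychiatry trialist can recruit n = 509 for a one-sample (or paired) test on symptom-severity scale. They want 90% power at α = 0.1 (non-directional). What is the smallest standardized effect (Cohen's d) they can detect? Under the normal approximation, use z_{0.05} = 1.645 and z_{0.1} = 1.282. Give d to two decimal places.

d_min ≈ 0.13

For a single sample (or paired design) of n = 509: d_min = (z_{α/2} + z_β)/√n.
z-sum = 1.645 + 1.282 = 2.927.
d_min = 2.927 / √509 = 2.927 / 22.561 = 0.130.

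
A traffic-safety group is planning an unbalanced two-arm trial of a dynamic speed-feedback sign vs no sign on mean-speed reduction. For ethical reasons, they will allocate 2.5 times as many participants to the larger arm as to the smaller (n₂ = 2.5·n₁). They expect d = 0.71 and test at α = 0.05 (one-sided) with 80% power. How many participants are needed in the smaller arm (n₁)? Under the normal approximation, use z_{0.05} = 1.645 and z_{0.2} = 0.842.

With allocation ratio k = n₂/n₁ = 2.5, Var(x̄₁−x̄₂) = σ²(1/n₁ + 1/(k·n₁)) = σ²·(k+1)/(k·n₁).
So n₁ = (1 + 1/k)·((z_{α} + z_β)/d)² = 1.400 × (2.487/0.71)².
n₁ = 1.400 × 12.27 = 17.2.
Round up: n₁ = 18, giving n₂ = 2.5 × 18 = 45.

n₁ = 18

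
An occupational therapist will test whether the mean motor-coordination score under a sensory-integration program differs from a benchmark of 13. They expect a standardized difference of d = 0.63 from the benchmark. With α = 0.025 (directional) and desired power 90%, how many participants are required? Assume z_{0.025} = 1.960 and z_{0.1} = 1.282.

For a one-sample test: n = ((z_{α} + z_β) / d)².
z_{α} + z_β = 1.960 + 1.282 = 3.242.
n = (3.242 / 0.63)² = 5.146² = 26.48.
Round up.

n = 27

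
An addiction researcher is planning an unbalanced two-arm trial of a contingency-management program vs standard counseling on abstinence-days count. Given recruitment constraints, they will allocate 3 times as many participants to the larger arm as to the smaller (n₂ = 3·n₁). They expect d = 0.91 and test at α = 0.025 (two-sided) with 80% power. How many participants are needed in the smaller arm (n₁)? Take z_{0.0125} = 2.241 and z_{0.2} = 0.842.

n₁ = 16

With allocation ratio k = n₂/n₁ = 3, Var(x̄₁−x̄₂) = σ²(1/n₁ + 1/(k·n₁)) = σ²·(k+1)/(k·n₁).
So n₁ = (1 + 1/k)·((z_{α/2} + z_β)/d)² = 1.333 × (3.083/0.91)².
n₁ = 1.333 × 11.48 = 15.3.
Round up: n₁ = 16, giving n₂ = 3 × 16 = 48.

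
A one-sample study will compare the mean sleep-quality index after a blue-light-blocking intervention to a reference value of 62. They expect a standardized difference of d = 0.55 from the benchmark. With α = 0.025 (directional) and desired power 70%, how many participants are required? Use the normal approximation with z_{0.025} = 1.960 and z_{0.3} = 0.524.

For a one-sample test: n = ((z_{α} + z_β) / d)².
z_{α} + z_β = 1.960 + 0.524 = 2.484.
n = (2.484 / 0.55)² = 4.516² = 20.40.
Round up.

n = 21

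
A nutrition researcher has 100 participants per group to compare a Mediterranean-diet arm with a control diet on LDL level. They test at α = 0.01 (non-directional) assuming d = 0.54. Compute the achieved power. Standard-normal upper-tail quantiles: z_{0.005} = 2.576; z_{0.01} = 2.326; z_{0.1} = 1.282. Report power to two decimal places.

power ≈ 0.89

For two equal groups, power = Φ(d·√(n/2) − z_{α/2}).
d·√(n/2) = 0.54 × √(100/2) = 0.54 × 7.071 = 3.818.
z_β = 3.818 − 2.576 = 1.242.
Power = Φ(1.242) = 0.893.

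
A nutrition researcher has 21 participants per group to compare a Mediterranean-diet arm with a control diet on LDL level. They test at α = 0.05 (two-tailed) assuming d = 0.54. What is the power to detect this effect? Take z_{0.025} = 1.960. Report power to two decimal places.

power ≈ 0.42

For two equal groups, power = Φ(d·√(n/2) − z_{α/2}).
d·√(n/2) = 0.54 × √(21/2) = 0.54 × 3.240 = 1.750.
z_β = 1.750 − 1.960 = -0.210.
Power = Φ(-0.210) = 0.417.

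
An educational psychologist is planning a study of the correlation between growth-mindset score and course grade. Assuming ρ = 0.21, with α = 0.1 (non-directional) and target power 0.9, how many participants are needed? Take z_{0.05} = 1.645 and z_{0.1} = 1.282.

n = 192

Fisher's z: C = ½·ln((1+r)/(1−r)) = ½·ln(1.5316) = 0.2132.
n = ((z_{α/2} + z_β)/C)² + 3.
(1.645 + 1.282) / 0.2132 = 2.927 / 0.2132 = 13.729.
n = 13.729² + 3 = 188.48 + 3 = 191.5.
Round up.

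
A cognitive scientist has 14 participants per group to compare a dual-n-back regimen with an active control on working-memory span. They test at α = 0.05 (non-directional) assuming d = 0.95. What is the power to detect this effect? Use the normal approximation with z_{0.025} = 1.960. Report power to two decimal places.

For two equal groups, power = Φ(d·√(n/2) − z_{α/2}).
d·√(n/2) = 0.95 × √(14/2) = 0.95 × 2.646 = 2.513.
z_β = 2.513 − 1.960 = 0.553.
Power = Φ(0.553) = 0.710.

power ≈ 0.71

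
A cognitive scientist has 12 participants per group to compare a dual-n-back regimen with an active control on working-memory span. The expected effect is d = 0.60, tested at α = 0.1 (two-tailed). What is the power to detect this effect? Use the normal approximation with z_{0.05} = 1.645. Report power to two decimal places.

power ≈ 0.43

For two equal groups, power = Φ(d·√(n/2) − z_{α/2}).
d·√(n/2) = 0.60 × √(12/2) = 0.60 × 2.449 = 1.470.
z_β = 1.470 − 1.645 = -0.175.
Power = Φ(-0.175) = 0.430.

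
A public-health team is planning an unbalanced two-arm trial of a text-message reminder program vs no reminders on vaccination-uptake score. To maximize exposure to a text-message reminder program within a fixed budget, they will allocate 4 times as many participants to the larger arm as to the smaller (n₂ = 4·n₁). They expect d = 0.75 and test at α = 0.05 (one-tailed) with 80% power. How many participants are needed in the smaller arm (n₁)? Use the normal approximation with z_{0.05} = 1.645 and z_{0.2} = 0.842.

With allocation ratio k = n₂/n₁ = 4, Var(x̄₁−x̄₂) = σ²(1/n₁ + 1/(k·n₁)) = σ²·(k+1)/(k·n₁).
So n₁ = (1 + 1/k)·((z_{α} + z_β)/d)² = 1.250 × (2.487/0.75)².
n₁ = 1.250 × 11.00 = 13.7.
Round up: n₁ = 14, giving n₂ = 4 × 14 = 56.

n₁ = 14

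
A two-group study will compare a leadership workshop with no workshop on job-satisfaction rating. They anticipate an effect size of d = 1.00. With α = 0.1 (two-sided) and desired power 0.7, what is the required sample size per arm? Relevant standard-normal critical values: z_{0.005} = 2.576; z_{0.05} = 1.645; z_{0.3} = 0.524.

n = 10 per group

For two independent groups with equal n: n = 2·((z_{α/2} + z_β) / d)².
z_{α/2} + z_β = 1.645 + 0.524 = 2.169.
n = 2 × (2.169 / 1.00)² = 2 × 2.169² = 2 × 4.70 = 9.4.
Round up to the next whole participant.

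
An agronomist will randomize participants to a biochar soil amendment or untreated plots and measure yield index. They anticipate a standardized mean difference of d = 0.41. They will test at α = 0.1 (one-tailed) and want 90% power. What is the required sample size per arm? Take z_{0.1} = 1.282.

n = 79 per group

For two independent groups with equal n: n = 2·((z_{α} + z_β) / d)².
z_{α} + z_β = 1.282 + 1.282 = 2.564.
n = 2 × (2.564 / 0.41)² = 2 × 6.254² = 2 × 39.11 = 78.2.
Round up to the next whole participant.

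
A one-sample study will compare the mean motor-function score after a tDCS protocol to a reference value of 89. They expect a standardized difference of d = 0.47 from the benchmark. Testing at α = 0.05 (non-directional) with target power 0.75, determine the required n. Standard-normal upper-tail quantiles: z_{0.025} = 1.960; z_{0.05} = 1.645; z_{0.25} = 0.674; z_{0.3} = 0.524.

For a one-sample test: n = ((z_{α/2} + z_β) / d)².
z_{α/2} + z_β = 1.960 + 0.674 = 2.634.
n = (2.634 / 0.47)² = 5.604² = 31.41.
Round up.

n = 32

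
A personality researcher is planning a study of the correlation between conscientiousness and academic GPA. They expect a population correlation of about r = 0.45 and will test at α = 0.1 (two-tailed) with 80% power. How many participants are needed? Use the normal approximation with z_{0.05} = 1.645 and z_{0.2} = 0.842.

n = 30

Fisher's z: C = ½·ln((1+r)/(1−r)) = ½·ln(2.6364) = 0.4847.
n = ((z_{α/2} + z_β)/C)² + 3.
(1.645 + 0.842) / 0.4847 = 2.487 / 0.4847 = 5.131.
n = 5.131² + 3 = 26.33 + 3 = 29.3.
Round up.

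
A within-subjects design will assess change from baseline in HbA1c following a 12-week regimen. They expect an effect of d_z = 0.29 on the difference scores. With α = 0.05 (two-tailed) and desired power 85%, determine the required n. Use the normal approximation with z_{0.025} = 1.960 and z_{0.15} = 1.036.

n = 107 pairs

For a paired (one-sample on differences) test: n = ((z_{α/2} + z_β) / d)².
z_{α/2} + z_β = 1.960 + 1.036 = 2.996.
n = (2.996 / 0.29)² = 10.331² = 106.73.
Round up.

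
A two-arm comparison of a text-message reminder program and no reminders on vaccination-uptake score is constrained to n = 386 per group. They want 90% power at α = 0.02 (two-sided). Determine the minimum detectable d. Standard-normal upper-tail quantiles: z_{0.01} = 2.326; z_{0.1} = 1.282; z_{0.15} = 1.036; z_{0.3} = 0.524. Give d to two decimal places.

For two independent groups of n = 386 each: d_min = (z_{α/2} + z_β)·√(2/n).
z-sum = 2.326 + 1.282 = 3.608.
d_min = 3.608 × √(2/386) = 3.608 × 0.0720 = 0.260.

d_min ≈ 0.26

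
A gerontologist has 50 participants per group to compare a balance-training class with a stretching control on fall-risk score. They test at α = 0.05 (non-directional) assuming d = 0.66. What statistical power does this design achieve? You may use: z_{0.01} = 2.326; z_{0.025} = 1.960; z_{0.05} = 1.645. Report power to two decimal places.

For two equal groups, power = Φ(d·√(n/2) − z_{α/2}).
d·√(n/2) = 0.66 × √(50/2) = 0.66 × 5.000 = 3.300.
z_β = 3.300 − 1.960 = 1.340.
Power = Φ(1.340) = 0.910.

power ≈ 0.91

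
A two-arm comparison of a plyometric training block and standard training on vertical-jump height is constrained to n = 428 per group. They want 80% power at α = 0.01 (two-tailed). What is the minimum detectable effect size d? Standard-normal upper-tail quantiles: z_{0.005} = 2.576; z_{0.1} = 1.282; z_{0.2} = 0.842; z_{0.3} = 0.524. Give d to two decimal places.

d_min ≈ 0.23

For two independent groups of n = 428 each: d_min = (z_{α/2} + z_β)·√(2/n).
z-sum = 2.576 + 0.842 = 3.418.
d_min = 3.418 × √(2/428) = 3.418 × 0.0684 = 0.234.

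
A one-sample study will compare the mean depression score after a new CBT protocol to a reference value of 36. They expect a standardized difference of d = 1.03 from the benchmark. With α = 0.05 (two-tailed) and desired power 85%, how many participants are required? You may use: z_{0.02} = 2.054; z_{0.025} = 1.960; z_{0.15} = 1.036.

For a one-sample test: n = ((z_{α/2} + z_β) / d)².
z_{α/2} + z_β = 1.960 + 1.036 = 2.996.
n = (2.996 / 1.03)² = 2.909² = 8.46.
Round up.

n = 9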